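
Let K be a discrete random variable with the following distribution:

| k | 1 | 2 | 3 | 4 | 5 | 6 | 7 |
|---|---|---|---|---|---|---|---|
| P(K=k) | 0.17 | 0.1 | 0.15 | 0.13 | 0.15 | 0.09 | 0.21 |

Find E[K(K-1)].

E[K(K-1)] = Σ k(k-1)·P(K=k)
 = 0·0.17 + 2·0.1 + 6·0.15 + 12·0.13 + 20·0.15 + 30·0.09 + 42·0.21
 = 0 + 0.2 + 0.9 + 1.56 + 3 + 2.7 + 8.82
 = 17.18

17.18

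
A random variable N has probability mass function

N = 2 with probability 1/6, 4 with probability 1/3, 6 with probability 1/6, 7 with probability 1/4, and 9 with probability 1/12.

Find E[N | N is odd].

7.5

P(N is odd) = 1/4 + 1/12 = 1/3.
E[N | N is odd] = [7·1/4 + 9·1/12] / (1/3)
 = 5/2 / (1/3)
 = 15/2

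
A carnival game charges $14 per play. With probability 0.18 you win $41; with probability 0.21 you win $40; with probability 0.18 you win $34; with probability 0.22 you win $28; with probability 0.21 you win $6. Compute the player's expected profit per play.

15.32

E[payout] = 41·0.18 + 40·0.21 + 34·0.18 + 28·0.22 + 6·0.21
 = 7.38 + 8.4 + 6.12 + 6.16 + 1.26
 = 29.32
Net = 29.32 - 14 = 15.32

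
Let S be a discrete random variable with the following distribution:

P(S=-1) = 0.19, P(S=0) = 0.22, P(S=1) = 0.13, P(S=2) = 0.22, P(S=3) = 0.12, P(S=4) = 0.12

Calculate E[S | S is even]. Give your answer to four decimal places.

P(S is even) = 0.22 + 0.22 + 0.12 = 0.56.
E[S | S is even] = [0·0.22 + 2·0.22 + 4·0.12] / 0.56
 = 0.92 / 0.56
 = 23/14

1.6429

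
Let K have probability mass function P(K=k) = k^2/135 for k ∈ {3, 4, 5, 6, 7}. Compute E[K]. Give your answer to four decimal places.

E[K] = Σ k·P(K=k)
 = 3·1/15 + 4·16/135 + 5·5/27 + 6·4/15 + 7·49/135
 = 1/5 + 64/135 + 25/27 + 8/5 + 343/135
 = 155/27

5.7407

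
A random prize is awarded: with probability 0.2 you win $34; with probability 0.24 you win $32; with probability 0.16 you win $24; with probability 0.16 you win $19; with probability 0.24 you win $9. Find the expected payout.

23.52

E[payout] = 34·0.2 + 32·0.24 + 24·0.16 + 19·0.16 + 9·0.24
 = 6.8 + 7.68 + 3.84 + 3.04 + 2.16
 = 23.52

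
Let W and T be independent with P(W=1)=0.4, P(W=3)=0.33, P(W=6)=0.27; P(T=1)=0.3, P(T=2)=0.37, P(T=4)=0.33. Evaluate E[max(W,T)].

3.6629

E[max(W,T)] = Σ_w Σ_t max(w,t) · P(W=w)P(T=t)
 = 1·0.12 + 2·0.148 + 4·0.132 + 3·0.099 + 3·0.1221 + 4·0.1089 + 6·0.081 + 6·0.0999 + 6·0.0891
 = 0.12 + 0.296 + 0.528 + 0.297 + 0.3663 + 0.4356 + 0.486 + 0.5994 + 0.5346
 = 3.6629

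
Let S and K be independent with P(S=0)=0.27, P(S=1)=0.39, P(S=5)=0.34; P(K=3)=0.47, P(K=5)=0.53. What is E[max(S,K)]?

4.3796

E[max(S,K)] = Σ_s Σ_k max(s,k) · P(S=s)P(K=k)
 = 3·0.1269 + 5·0.1431 + 3·0.1833 + 5·0.2067 + 5·0.1598 + 5·0.1802
 = 0.3807 + 0.7155 + 0.5499 + 1.0335 + 0.799 + 0.901
 = 4.3796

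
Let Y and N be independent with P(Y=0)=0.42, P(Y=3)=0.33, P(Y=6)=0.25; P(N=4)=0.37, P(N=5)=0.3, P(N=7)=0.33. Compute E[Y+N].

E[Y+N] = Σ_y Σ_n (y+n) · P(Y=y)P(N=n)
 = 4·0.1554 + 5·0.126 + 7·0.1386 + 7·0.1221 + 8·0.099 + 10·0.1089 + 10·0.0925 + 11·0.075 + 13·0.0825
 = 0.6216 + 0.63 + 0.9702 + 0.8547 + 0.792 + 1.089 + 0.925 + 0.825 + 1.0725
 = 7.78

7.78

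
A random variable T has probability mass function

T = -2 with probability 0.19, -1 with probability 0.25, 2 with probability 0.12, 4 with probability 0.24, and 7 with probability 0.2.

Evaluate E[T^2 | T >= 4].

P(T >= 4) = 0.24 + 0.2 = 0.44.
E[T^2 | T >= 4] = [16·0.24 + 49·0.2] / 0.44
 = 13.64 / 0.44
 = 31

31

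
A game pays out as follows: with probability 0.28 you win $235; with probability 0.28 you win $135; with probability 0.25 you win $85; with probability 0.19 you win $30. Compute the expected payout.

E[payout] = 235·0.28 + 135·0.28 + 85·0.25 + 30·0.19
 = 65.8 + 37.8 + 21.25 + 5.7
 = 130.55

130.55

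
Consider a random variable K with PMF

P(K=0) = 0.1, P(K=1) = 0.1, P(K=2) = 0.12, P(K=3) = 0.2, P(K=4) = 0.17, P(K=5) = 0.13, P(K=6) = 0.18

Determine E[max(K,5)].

E[max(K,5)] = Σ max(k,5)·P(K=k)
 = 5·0.1 + 5·0.1 + 5·0.12 + 5·0.2 + 5·0.17 + 5·0.13 + 6·0.18
 = 0.5 + 0.5 + 0.6 + 1 + 0.85 + 0.65 + 1.08
 = 5.18

5.18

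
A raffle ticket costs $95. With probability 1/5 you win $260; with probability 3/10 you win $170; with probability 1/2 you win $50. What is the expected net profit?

33

E[payout] = 260·1/5 + 170·3/10 + 50·1/2
 = 52 + 51 + 25
 = 128
Net = 128 - 95 = 33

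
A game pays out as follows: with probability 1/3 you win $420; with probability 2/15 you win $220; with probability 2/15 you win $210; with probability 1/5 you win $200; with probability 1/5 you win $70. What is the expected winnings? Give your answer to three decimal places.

E[payout] = 420·1/3 + 220·2/15 + 210·2/15 + 200·1/5 + 70·1/5
 = 140 + 88/3 + 28 + 40 + 14
 = 754/3

251.333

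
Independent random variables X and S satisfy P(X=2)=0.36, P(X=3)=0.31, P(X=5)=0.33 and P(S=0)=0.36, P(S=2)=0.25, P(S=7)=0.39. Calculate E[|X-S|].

2.956

E[|X-S|] = Σ_x Σ_s |x-s| · P(X=x)P(S=s)
 = 2·0.1296 + 0·0.09 + 5·0.1404 + 3·0.1116 + 1·0.0775 + 4·0.1209 + 5·0.1188 + 3·0.0825 + 2·0.1287
 = 0.2592 + 0 + 0.702 + 0.3348 + 0.0775 + 0.4836 + 0.594 + 0.2475 + 0.2574
 = 2.956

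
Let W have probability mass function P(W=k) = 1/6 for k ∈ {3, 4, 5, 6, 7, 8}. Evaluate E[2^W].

E[2^W] = Σ 2^w·P(W=w)
 = 8·1/6 + 16·1/6 + 32·1/6 + 64·1/6 + 128·1/6 + 256·1/6
 = 4/3 + 8/3 + 16/3 + 32/3 + 64/3 + 128/3
 = 84

84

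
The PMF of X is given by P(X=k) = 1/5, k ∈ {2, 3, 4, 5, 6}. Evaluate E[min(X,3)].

E[min(X,3)] = Σ min(x,3)·P(X=x)
 = 2·1/5 + 3·1/5 + 3·1/5 + 3·1/5 + 3·1/5
 = 2/5 + 3/5 + 3/5 + 3/5 + 3/5
 = 14/5

2.8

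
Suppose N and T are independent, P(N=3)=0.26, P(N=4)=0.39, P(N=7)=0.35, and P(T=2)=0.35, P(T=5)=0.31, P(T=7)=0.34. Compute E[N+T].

E[N+T] = Σ_n Σ_t (n+t) · P(N=n)P(T=t)
 = 5·0.091 + 8·0.0806 + 10·0.0884 + 6·0.1365 + 9·0.1209 + 11·0.1326 + 9·0.1225 + 12·0.1085 + 14·0.119
 = 0.455 + 0.6448 + 0.884 + 0.819 + 1.0881 + 1.4586 + 1.1025 + 1.302 + 1.666
 = 9.42

9.42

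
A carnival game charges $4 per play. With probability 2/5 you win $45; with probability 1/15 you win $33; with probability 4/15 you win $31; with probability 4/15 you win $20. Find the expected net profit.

E[payout] = 45·2/5 + 33·1/15 + 31·4/15 + 20·4/15
 = 18 + 11/5 + 124/15 + 16/3
 = 169/5
Net = 169/5 - 4 = 149/5

29.8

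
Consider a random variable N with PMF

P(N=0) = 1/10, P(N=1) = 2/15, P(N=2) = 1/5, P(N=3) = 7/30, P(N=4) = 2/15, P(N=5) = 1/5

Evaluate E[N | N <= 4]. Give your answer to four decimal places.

2.2083

P(N <= 4) = 1/10 + 2/15 + 1/5 + 7/30 + 2/15 = 4/5.
E[N | N <= 4] = [0·1/10 + 1·2/15 + 2·1/5 + 3·7/30 + 4·2/15] / (4/5)
 = 53/30 / (4/5)
 = 53/24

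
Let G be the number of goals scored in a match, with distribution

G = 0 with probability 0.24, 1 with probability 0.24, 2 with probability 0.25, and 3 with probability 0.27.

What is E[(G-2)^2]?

1.47

E[(G-2)^2] = Σ (g-2)^2·P(G=g)
 = 4·0.24 + 1·0.24 + 0·0.25 + 1·0.27
 = 0.96 + 0.24 + 0 + 0.27
 = 1.47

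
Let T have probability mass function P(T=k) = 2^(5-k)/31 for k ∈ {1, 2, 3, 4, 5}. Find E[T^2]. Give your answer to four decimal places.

E[T^2] = Σ t^2·P(T=t)
 = 1·16/31 + 4·8/31 + 9·4/31 + 16·2/31 + 25·1/31
 = 16/31 + 32/31 + 36/31 + 32/31 + 25/31
 = 141/31

4.5484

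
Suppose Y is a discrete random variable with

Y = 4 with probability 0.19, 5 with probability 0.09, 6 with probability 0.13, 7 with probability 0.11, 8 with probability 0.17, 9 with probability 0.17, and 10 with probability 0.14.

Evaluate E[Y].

E[Y] = Σ y·P(Y=y)
 = 4·0.19 + 5·0.09 + 6·0.13 + 7·0.11 + 8·0.17 + 9·0.17 + 10·0.14
 = 0.76 + 0.45 + 0.78 + 0.77 + 1.36 + 1.53 + 1.4
 = 7.05

7.05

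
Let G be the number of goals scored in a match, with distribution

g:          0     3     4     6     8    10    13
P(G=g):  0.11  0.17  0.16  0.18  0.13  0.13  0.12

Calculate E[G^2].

E[G^2] = Σ g^2·P(G=g)
 = 0·0.11 + 9·0.17 + 16·0.16 + 36·0.18 + 64·0.13 + 100·0.13 + 169·0.12
 = 0 + 1.53 + 2.56 + 6.48 + 8.32 + 13 + 20.28
 = 52.17

52.17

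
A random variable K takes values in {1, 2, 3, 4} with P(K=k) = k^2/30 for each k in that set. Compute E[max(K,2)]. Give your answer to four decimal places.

E[max(K,2)] = Σ max(k,2)·P(K=k)
 = 2·1/30 + 2·2/15 + 3·3/10 + 4·8/15
 = 1/15 + 4/15 + 9/10 + 32/15
 = 101/30

3.3667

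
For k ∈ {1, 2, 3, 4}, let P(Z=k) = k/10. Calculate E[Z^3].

35.4

E[Z^3] = Σ z^3·P(Z=z)
 = 1·1/10 + 8·1/5 + 27·3/10 + 64·2/5
 = 1/10 + 8/5 + 81/10 + 128/5
 = 177/5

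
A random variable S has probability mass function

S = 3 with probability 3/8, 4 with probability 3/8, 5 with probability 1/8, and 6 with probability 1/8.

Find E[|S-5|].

1.25

E[|S-5|] = Σ |s-5|·P(S=s)
 = 2·3/8 + 1·3/8 + 0·1/8 + 1·1/8
 = 3/4 + 3/8 + 0 + 1/8
 = 5/4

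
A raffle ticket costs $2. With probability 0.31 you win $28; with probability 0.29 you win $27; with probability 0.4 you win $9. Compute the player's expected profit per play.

E[payout] = 28·0.31 + 27·0.29 + 9·0.4
 = 8.68 + 7.83 + 3.6
 = 20.11
Net = 20.11 - 2 = 18.11

18.11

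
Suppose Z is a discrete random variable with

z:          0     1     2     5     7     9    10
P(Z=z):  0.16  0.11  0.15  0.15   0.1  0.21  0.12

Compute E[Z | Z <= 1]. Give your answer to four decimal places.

P(Z <= 1) = 0.16 + 0.11 = 0.27.
E[Z | Z <= 1] = [0·0.16 + 1·0.11] / 0.27
 = 0.11 / 0.27
 = 11/27

0.4074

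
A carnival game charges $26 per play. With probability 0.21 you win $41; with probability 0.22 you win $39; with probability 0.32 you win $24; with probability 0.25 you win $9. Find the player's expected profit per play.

1.12

E[payout] = 41·0.21 + 39·0.22 + 24·0.32 + 9·0.25
 = 8.61 + 8.58 + 7.68 + 2.25
 = 27.12
Net = 27.12 - 26 = 1.12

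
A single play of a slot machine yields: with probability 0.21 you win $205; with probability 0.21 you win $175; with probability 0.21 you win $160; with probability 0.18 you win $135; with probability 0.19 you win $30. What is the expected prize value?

E[payout] = 205·0.21 + 175·0.21 + 160·0.21 + 135·0.18 + 30·0.19
 = 43.05 + 36.75 + 33.6 + 24.3 + 5.7
 = 143.4

143.4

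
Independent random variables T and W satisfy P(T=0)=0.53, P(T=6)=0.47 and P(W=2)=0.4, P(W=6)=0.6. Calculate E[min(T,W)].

E[min(T,W)] = Σ_t Σ_w min(t,w) · P(T=t)P(W=w)
 = 0·0.212 + 0·0.318 + 2·0.188 + 6·0.282
 = 0 + 0 + 0.376 + 1.692
 = 2.068

2.068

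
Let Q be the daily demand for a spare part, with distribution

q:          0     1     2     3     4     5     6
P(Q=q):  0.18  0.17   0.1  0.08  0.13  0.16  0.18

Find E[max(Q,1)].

3.19

E[max(Q,1)] = Σ max(q,1)·P(Q=q)
 = 1·0.18 + 1·0.17 + 2·0.1 + 3·0.08 + 4·0.13 + 5·0.16 + 6·0.18
 = 0.18 + 0.17 + 0.2 + 0.24 + 0.52 + 0.8 + 1.08
 = 3.19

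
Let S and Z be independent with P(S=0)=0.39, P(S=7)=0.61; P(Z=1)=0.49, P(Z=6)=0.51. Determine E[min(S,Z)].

2.1655

E[min(S,Z)] = Σ_s Σ_z min(s,z) · P(S=s)P(Z=z)
 = 0·0.1911 + 0·0.1989 + 1·0.2989 + 6·0.3111
 = 0 + 0 + 0.2989 + 1.8666
 = 2.1655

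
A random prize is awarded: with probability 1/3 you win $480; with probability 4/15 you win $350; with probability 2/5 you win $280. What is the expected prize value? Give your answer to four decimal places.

E[payout] = 480·1/3 + 350·4/15 + 280·2/5
 = 160 + 280/3 + 112
 = 1096/3

365.3333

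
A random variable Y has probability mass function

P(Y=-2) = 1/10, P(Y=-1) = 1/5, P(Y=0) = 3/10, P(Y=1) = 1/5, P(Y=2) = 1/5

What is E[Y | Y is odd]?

P(Y is odd) = 1/5 + 1/5 = 2/5.
E[Y | Y is odd] = [(-1)·1/5 + 1·1/5] / (2/5)
 = 0 / (2/5)
 = 0

0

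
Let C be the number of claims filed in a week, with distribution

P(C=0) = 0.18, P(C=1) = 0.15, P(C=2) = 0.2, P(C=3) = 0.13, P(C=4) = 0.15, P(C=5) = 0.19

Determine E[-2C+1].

E[-2C+1] = Σ (-2c+1)·P(C=c)
 = 1·0.18 + (-1)·0.15 + (-3)·0.2 + (-5)·0.13 + (-7)·0.15 + (-9)·0.19
 = 0.18 + (-0.15) + (-0.6) + (-0.65) + (-1.05) + (-1.71)
 = -3.98

-3.98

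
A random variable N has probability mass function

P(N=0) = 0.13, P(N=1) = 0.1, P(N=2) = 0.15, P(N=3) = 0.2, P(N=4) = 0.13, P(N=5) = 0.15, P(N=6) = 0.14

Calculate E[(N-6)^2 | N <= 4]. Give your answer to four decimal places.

16.7606

P(N <= 4) = 0.13 + 0.1 + 0.15 + 0.2 + 0.13 = 0.71.
E[(N-6)^2 | N <= 4] = [36·0.13 + 25·0.1 + 16·0.15 + 9·0.2 + 4·0.13] / 0.71
 = 11.9 / 0.71
 = 1190/71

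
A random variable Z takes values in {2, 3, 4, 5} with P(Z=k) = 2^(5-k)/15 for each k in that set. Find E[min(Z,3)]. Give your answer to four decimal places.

E[min(Z,3)] = Σ min(z,3)·P(Z=z)
 = 2·8/15 + 3·4/15 + 3·2/15 + 3·1/15
 = 16/15 + 4/5 + 2/5 + 1/5
 = 37/15

2.4667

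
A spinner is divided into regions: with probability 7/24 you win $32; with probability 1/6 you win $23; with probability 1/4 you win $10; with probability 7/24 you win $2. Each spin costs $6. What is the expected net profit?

E[payout] = 32·7/24 + 23·1/6 + 10·1/4 + 2·7/24
 = 28/3 + 23/6 + 5/2 + 7/12
 = 65/4
Net = 65/4 - 6 = 41/4

10.25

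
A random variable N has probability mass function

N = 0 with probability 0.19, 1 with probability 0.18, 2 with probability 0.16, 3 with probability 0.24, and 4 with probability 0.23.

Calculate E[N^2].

E[N^2] = Σ n^2·P(N=n)
 = 0·0.19 + 1·0.18 + 4·0.16 + 9·0.24 + 16·0.23
 = 0 + 0.18 + 0.64 + 2.16 + 3.68
 = 6.66

6.66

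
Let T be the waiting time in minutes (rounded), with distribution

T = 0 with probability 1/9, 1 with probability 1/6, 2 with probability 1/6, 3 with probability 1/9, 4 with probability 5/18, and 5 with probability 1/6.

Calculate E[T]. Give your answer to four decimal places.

E[T] = Σ t·P(T=t)
 = 0·1/9 + 1·1/6 + 2·1/6 + 3·1/9 + 4·5/18 + 5·1/6
 = 0 + 1/6 + 1/3 + 1/3 + 10/9 + 5/6
 = 25/9

2.7778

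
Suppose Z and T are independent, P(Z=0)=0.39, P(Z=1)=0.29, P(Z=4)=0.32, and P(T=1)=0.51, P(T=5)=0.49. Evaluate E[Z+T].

E[Z+T] = Σ_z Σ_t (z+t) · P(Z=z)P(T=t)
 = 1·0.1989 + 5·0.1911 + 2·0.1479 + 6·0.1421 + 5·0.1632 + 9·0.1568
 = 0.1989 + 0.9555 + 0.2958 + 0.8526 + 0.816 + 1.4112
 = 4.53

4.53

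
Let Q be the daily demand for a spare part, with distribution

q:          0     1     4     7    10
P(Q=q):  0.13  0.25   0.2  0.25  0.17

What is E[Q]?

E[Q] = Σ q·P(Q=q)
 = 0·0.13 + 1·0.25 + 4·0.2 + 7·0.25 + 10·0.17
 = 0 + 0.25 + 0.8 + 1.75 + 1.7
 = 4.5

4.5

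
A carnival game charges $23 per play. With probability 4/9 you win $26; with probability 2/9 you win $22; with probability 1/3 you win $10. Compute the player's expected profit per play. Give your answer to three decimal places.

E[payout] = 26·4/9 + 22·2/9 + 10·1/3
 = 104/9 + 44/9 + 10/3
 = 178/9
Net = 178/9 - 23 = -29/9

-3.222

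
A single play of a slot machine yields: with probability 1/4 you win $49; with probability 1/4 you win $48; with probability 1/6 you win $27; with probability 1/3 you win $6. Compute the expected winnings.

E[payout] = 49·1/4 + 48·1/4 + 27·1/6 + 6·1/3
 = 49/4 + 12 + 9/2 + 2
 = 123/4

30.75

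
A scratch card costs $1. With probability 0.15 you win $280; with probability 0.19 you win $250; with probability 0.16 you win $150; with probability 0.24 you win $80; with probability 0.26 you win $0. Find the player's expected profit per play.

131.7

E[payout] = 280·0.15 + 250·0.19 + 150·0.16 + 80·0.24 + 0·0.26
 = 42 + 47.5 + 24 + 19.2 + 0
 = 132.7
Net = 132.7 - 1 = 131.7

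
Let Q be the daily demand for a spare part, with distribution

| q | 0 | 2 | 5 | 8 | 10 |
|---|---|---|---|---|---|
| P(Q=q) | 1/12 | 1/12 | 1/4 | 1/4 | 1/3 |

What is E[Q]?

E[Q] = Σ q·P(Q=q)
 = 0·1/12 + 2·1/12 + 5·1/4 + 8·1/4 + 10·1/3
 = 0 + 1/6 + 5/4 + 2 + 10/3
 = 27/4

6.75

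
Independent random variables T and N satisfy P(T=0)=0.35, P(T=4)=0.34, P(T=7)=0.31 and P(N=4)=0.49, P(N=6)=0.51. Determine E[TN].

17.7206

E[TN] = Σ_t Σ_n tn · P(T=t)P(N=n)
 = 0·0.1715 + 0·0.1785 + 16·0.1666 + 24·0.1734 + 28·0.1519 + 42·0.1581
 = 0 + 0 + 2.6656 + 4.1616 + 4.2532 + 6.6402
 = 17.7206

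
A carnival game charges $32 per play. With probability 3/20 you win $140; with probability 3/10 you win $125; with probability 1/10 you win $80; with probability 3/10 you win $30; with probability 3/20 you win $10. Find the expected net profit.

E[payout] = 140·3/20 + 125·3/10 + 80·1/10 + 30·3/10 + 10·3/20
 = 21 + 75/2 + 8 + 9 + 3/2
 = 77
Net = 77 - 32 = 45

45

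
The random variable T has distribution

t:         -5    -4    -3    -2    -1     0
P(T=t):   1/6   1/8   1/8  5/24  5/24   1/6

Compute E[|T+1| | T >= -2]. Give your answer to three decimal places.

0.643

P(T >= -2) = 5/24 + 5/24 + 1/6 = 7/12.
E[|T+1| | T >= -2] = [1·5/24 + 0·5/24 + 1·1/6] / (7/12)
 = 3/8 / (7/12)
 = 9/14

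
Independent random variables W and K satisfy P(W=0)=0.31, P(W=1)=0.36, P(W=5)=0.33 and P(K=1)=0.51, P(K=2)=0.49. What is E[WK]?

E[WK] = Σ_w Σ_k wk · P(W=w)P(K=k)
 = 0·0.1581 + 0·0.1519 + 1·0.1836 + 2·0.1764 + 5·0.1683 + 10·0.1617
 = 0 + 0 + 0.1836 + 0.3528 + 0.8415 + 1.617
 = 2.9949

2.9949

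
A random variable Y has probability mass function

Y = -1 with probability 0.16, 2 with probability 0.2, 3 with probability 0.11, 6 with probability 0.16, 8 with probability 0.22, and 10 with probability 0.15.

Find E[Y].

4.79

E[Y] = Σ y·P(Y=y)
 = (-1)·0.16 + 2·0.2 + 3·0.11 + 6·0.16 + 8·0.22 + 10·0.15
 = (-0.16) + 0.4 + 0.33 + 0.96 + 1.76 + 1.5
 = 4.79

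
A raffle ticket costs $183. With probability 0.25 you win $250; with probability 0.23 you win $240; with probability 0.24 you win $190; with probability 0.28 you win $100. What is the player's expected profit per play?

E[payout] = 250·0.25 + 240·0.23 + 190·0.24 + 100·0.28
 = 62.5 + 55.2 + 45.6 + 28
 = 191.3
Net = 191.3 - 183 = 8.3

8.3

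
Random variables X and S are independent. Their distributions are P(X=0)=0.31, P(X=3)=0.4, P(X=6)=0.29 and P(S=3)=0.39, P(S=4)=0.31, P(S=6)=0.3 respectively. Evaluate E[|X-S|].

2.3082

E[|X-S|] = Σ_x Σ_s |x-s| · P(X=x)P(S=s)
 = 3·0.1209 + 4·0.0961 + 6·0.093 + 0·0.156 + 1·0.124 + 3·0.12 + 3·0.1131 + 2·0.0899 + 0·0.087
 = 0.3627 + 0.3844 + 0.558 + 0 + 0.124 + 0.36 + 0.3393 + 0.1798 + 0
 = 2.3082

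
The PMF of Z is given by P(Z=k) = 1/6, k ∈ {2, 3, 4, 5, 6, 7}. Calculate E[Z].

4.5

E[Z] = Σ z·P(Z=z)
 = 2·1/6 + 3·1/6 + 4·1/6 + 5·1/6 + 6·1/6 + 7·1/6
 = 1/3 + 1/2 + 2/3 + 5/6 + 1 + 7/6
 = 9/2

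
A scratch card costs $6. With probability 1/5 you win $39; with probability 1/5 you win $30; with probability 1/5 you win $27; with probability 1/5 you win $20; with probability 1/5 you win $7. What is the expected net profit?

E[payout] = 39·1/5 + 30·1/5 + 27·1/5 + 20·1/5 + 7·1/5
 = 39/5 + 6 + 27/5 + 4 + 7/5
 = 123/5
Net = 123/5 - 6 = 93/5

18.6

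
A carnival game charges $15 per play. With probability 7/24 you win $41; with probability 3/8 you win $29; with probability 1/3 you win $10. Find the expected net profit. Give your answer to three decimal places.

E[payout] = 41·7/24 + 29·3/8 + 10·1/3
 = 287/24 + 87/8 + 10/3
 = 157/6
Net = 157/6 - 15 = 67/6

11.167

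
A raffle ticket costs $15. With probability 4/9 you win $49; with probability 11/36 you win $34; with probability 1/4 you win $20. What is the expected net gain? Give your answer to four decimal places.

22.1667

E[payout] = 49·4/9 + 34·11/36 + 20·1/4
 = 196/9 + 187/18 + 5
 = 223/6
Net = 223/6 - 15 = 133/6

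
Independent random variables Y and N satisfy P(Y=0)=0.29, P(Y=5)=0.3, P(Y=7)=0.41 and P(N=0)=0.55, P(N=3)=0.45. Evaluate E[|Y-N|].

E[|Y-N|] = Σ_y Σ_n |y-n| · P(Y=y)P(N=n)
 = 0·0.1595 + 3·0.1305 + 5·0.165 + 2·0.135 + 7·0.2255 + 4·0.1845
 = 0 + 0.3915 + 0.825 + 0.27 + 1.5785 + 0.738
 = 3.803

3.803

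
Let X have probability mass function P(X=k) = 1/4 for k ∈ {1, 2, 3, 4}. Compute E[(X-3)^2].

E[(X-3)^2] = Σ (x-3)^2·P(X=x)
 = 4·1/4 + 1·1/4 + 0·1/4 + 1·1/4
 = 1 + 1/4 + 0 + 1/4
 = 3/2

1.5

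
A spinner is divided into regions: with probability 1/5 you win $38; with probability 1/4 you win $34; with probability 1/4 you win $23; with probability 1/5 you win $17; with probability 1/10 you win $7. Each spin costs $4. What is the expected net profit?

E[payout] = 38·1/5 + 34·1/4 + 23·1/4 + 17·1/5 + 7·1/10
 = 38/5 + 17/2 + 23/4 + 17/5 + 7/10
 = 519/20
Net = 519/20 - 4 = 439/20

21.95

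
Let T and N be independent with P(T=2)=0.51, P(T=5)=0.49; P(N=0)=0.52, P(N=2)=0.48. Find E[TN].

E[TN] = Σ_t Σ_n tn · P(T=t)P(N=n)
 = 0·0.2652 + 4·0.2448 + 0·0.2548 + 10·0.2352
 = 0 + 0.9792 + 0 + 2.352
 = 3.3312

3.3312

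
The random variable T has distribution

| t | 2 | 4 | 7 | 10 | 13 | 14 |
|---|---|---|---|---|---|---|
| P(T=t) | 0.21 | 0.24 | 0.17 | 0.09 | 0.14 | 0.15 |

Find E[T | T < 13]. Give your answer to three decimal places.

4.887

P(T < 13) = 0.21 + 0.24 + 0.17 + 0.09 = 0.71.
E[T | T < 13] = [2·0.21 + 4·0.24 + 7·0.17 + 10·0.09] / 0.71
 = 3.47 / 0.71
 = 347/71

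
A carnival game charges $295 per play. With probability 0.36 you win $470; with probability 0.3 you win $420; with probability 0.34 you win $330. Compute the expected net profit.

112.4

E[payout] = 470·0.36 + 420·0.3 + 330·0.34
 = 169.2 + 126 + 112.2
 = 407.4
Net = 407.4 - 295 = 112.4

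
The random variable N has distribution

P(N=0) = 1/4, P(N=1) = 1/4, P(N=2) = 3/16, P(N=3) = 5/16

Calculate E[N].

E[N] = Σ n·P(N=n)
 = 0·1/4 + 1·1/4 + 2·3/16 + 3·5/16
 = 0 + 1/4 + 3/8 + 15/16
 = 25/16

1.5625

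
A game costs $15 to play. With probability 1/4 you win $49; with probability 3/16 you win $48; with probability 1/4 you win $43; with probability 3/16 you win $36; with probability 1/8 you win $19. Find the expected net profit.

E[payout] = 49·1/4 + 48·3/16 + 43·1/4 + 36·3/16 + 19·1/8
 = 49/4 + 9 + 43/4 + 27/4 + 19/8
 = 329/8
Net = 329/8 - 15 = 209/8

26.125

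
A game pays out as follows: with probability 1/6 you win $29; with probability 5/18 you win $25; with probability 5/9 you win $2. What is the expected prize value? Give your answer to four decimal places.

12.8889

E[payout] = 29·1/6 + 25·5/18 + 2·5/9
 = 29/6 + 125/18 + 10/9
 = 116/9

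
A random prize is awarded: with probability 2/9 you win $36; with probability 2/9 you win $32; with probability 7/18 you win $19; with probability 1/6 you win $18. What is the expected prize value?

25.5

E[payout] = 36·2/9 + 32·2/9 + 19·7/18 + 18·1/6
 = 8 + 64/9 + 133/18 + 3
 = 51/2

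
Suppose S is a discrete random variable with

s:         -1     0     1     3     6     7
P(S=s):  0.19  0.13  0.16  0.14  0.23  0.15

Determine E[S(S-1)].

E[S(S-1)] = Σ s(s-1)·P(S=s)
 = 2·0.19 + 0·0.13 + 0·0.16 + 6·0.14 + 30·0.23 + 42·0.15
 = 0.38 + 0 + 0 + 0.84 + 6.9 + 6.3
 = 14.42

14.42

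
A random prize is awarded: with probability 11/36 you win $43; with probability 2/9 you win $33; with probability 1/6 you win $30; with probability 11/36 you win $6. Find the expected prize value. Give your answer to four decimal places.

27.3056

E[payout] = 43·11/36 + 33·2/9 + 30·1/6 + 6·11/36
 = 473/36 + 22/3 + 5 + 11/6
 = 983/36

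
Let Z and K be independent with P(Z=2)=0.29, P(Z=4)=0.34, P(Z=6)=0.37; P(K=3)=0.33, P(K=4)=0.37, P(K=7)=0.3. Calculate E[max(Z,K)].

E[max(Z,K)] = Σ_z Σ_k max(z,k) · P(Z=z)P(K=k)
 = 3·0.0957 + 4·0.1073 + 7·0.087 + 4·0.1122 + 4·0.1258 + 7·0.102 + 6·0.1221 + 6·0.1369 + 7·0.111
 = 0.2871 + 0.4292 + 0.609 + 0.4488 + 0.5032 + 0.714 + 0.7326 + 0.8214 + 0.777
 = 5.3223

5.3223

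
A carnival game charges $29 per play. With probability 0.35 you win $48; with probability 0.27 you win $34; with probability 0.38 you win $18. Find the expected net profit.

E[payout] = 48·0.35 + 34·0.27 + 18·0.38
 = 16.8 + 9.18 + 6.84
 = 32.82
Net = 32.82 - 29 = 3.82

3.82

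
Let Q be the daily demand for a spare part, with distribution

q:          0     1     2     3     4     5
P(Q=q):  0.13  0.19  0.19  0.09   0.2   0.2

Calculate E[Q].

2.64

E[Q] = Σ q·P(Q=q)
 = 0·0.13 + 1·0.19 + 2·0.19 + 3·0.09 + 4·0.2 + 5·0.2
 = 0 + 0.19 + 0.38 + 0.27 + 0.8 + 1
 = 2.64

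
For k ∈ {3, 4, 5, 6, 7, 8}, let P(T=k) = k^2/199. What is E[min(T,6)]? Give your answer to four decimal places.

E[min(T,6)] = Σ min(t,6)·P(T=t)
 = 3·9/199 + 4·16/199 + 5·25/199 + 6·36/199 + 6·49/199 + 6·64/199
 = 27/199 + 64/199 + 125/199 + 216/199 + 294/199 + 384/199
 = 1110/199

5.5779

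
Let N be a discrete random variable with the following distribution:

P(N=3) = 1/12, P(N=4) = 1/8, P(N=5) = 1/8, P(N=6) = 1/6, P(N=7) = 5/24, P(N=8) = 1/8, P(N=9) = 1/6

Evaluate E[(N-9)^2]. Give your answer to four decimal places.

10.5833

E[(N-9)^2] = Σ (n-9)^2·P(N=n)
 = 36·1/12 + 25·1/8 + 16·1/8 + 9·1/6 + 4·5/24 + 1·1/8 + 0·1/6
 = 3 + 25/8 + 2 + 3/2 + 5/6 + 1/8 + 0
 = 127/12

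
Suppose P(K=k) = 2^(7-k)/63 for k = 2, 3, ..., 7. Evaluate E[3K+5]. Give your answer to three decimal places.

13.714

E[3K+5] = Σ (3k+5)·P(K=k)
 = 11·32/63 + 14·16/63 + 17·8/63 + 20·4/63 + 23·2/63 + 26·1/63
 = 352/63 + 32/9 + 136/63 + 80/63 + 46/63 + 26/63
 = 96/7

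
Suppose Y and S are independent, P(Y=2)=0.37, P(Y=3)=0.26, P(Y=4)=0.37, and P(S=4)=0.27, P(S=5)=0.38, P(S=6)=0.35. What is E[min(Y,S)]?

E[min(Y,S)] = Σ_y Σ_s min(y,s) · P(Y=y)P(S=s)
 = 2·0.0999 + 2·0.1406 + 2·0.1295 + 3·0.0702 + 3·0.0988 + 3·0.091 + 4·0.0999 + 4·0.1406 + 4·0.1295
 = 0.1998 + 0.2812 + 0.259 + 0.2106 + 0.2964 + 0.273 + 0.3996 + 0.5624 + 0.518
 = 3

3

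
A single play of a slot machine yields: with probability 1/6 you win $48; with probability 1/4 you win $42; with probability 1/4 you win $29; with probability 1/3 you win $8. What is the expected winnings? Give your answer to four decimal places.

E[payout] = 48·1/6 + 42·1/4 + 29·1/4 + 8·1/3
 = 8 + 21/2 + 29/4 + 8/3
 = 341/12

28.4167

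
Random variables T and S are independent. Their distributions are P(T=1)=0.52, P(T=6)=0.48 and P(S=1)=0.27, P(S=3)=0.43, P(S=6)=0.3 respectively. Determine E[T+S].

6.76

E[T+S] = Σ_t Σ_s (t+s) · P(T=t)P(S=s)
 = 2·0.1404 + 4·0.2236 + 7·0.156 + 7·0.1296 + 9·0.2064 + 12·0.144
 = 0.2808 + 0.8944 + 1.092 + 0.9072 + 1.8576 + 1.728
 = 6.76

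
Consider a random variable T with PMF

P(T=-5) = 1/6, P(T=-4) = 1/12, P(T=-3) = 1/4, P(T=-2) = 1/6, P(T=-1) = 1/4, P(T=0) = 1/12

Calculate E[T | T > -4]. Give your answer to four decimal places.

P(T > -4) = 1/4 + 1/6 + 1/4 + 1/12 = 3/4.
E[T | T > -4] = [(-3)·1/4 + (-2)·1/6 + (-1)·1/4 + 0·1/12] / (3/4)
 = -4/3 / (3/4)
 = -16/9

-1.7778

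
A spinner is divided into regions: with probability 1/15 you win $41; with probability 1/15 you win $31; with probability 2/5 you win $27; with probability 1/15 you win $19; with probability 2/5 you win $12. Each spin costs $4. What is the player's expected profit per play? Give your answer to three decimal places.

E[payout] = 41·1/15 + 31·1/15 + 27·2/5 + 19·1/15 + 12·2/5
 = 41/15 + 31/15 + 54/5 + 19/15 + 24/5
 = 65/3
Net = 65/3 - 4 = 53/3

17.667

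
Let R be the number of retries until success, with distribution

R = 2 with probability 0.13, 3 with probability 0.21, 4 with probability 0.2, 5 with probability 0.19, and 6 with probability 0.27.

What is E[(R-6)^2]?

E[(R-6)^2] = Σ (r-6)^2·P(R=r)
 = 16·0.13 + 9·0.21 + 4·0.2 + 1·0.19 + 0·0.27
 = 2.08 + 1.89 + 0.8 + 0.19 + 0
 = 4.96

4.96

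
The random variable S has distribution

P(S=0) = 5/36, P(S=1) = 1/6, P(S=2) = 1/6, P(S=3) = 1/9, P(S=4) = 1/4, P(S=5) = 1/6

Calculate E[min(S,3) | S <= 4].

P(S <= 4) = 5/36 + 1/6 + 1/6 + 1/9 + 1/4 = 5/6.
E[min(S,3) | S <= 4] = [0·5/36 + 1·1/6 + 2·1/6 + 3·1/9 + 3·1/4] / (5/6)
 = 19/12 / (5/6)
 = 19/10

1.9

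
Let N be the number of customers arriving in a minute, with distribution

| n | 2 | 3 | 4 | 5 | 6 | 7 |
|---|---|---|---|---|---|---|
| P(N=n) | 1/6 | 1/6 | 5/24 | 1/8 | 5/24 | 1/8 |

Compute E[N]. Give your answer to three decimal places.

E[N] = Σ n·P(N=n)
 = 2·1/6 + 3·1/6 + 4·5/24 + 5·1/8 + 6·5/24 + 7·1/8
 = 1/3 + 1/2 + 5/6 + 5/8 + 5/4 + 7/8
 = 53/12

4.417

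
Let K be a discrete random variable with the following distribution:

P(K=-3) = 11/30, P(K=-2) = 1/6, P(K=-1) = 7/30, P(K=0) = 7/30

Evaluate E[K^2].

4.2

E[K^2] = Σ k^2·P(K=k)
 = 9·11/30 + 4·1/6 + 1·7/30 + 0·7/30
 = 33/10 + 2/3 + 7/30 + 0
 = 21/5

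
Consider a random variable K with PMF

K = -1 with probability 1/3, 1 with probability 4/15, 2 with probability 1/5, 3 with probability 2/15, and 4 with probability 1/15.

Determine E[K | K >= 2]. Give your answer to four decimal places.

2.6667

P(K >= 2) = 1/5 + 2/15 + 1/15 = 2/5.
E[K | K >= 2] = [2·1/5 + 3·2/15 + 4·1/15] / (2/5)
 = 16/15 / (2/5)
 = 8/3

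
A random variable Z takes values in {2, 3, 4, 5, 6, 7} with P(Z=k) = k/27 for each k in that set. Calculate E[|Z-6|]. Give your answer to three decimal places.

1.370

E[|Z-6|] = Σ |z-6|·P(Z=z)
 = 4·2/27 + 3·1/9 + 2·4/27 + 1·5/27 + 0·2/9 + 1·7/27
 = 8/27 + 1/3 + 8/27 + 5/27 + 0 + 7/27
 = 37/27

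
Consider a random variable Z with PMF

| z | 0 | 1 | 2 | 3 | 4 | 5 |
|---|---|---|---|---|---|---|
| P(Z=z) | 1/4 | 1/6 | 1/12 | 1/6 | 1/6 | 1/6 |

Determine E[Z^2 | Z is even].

P(Z is even) = 1/4 + 1/12 + 1/6 = 1/2.
E[Z^2 | Z is even] = [0·1/4 + 4·1/12 + 16·1/6] / (1/2)
 = 3 / (1/2)
 = 6

6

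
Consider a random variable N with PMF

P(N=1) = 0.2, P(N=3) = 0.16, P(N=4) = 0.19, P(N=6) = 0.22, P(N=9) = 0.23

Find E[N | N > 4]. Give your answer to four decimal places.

P(N > 4) = 0.22 + 0.23 = 0.45.
E[N | N > 4] = [6·0.22 + 9·0.23] / 0.45
 = 3.39 / 0.45
 = 113/15

7.5333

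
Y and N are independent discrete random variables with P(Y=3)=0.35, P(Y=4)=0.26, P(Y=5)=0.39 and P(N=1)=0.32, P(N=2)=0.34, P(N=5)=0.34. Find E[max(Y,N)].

4.3664

E[max(Y,N)] = Σ_y Σ_n max(y,n) · P(Y=y)P(N=n)
 = 3·0.112 + 3·0.119 + 5·0.119 + 4·0.0832 + 4·0.0884 + 5·0.0884 + 5·0.1248 + 5·0.1326 + 5·0.1326
 = 0.336 + 0.357 + 0.595 + 0.3328 + 0.3536 + 0.442 + 0.624 + 0.663 + 0.663
 = 4.3664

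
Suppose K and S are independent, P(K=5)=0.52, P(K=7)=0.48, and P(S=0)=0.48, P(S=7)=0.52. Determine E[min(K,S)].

E[min(K,S)] = Σ_k Σ_s min(k,s) · P(K=k)P(S=s)
 = 0·0.2496 + 5·0.2704 + 0·0.2304 + 7·0.2496
 = 0 + 1.352 + 0 + 1.7472
 = 3.0992

3.0992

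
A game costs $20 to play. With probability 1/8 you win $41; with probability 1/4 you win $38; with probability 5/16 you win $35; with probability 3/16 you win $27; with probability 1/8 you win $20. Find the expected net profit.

E[payout] = 41·1/8 + 38·1/4 + 35·5/16 + 27·3/16 + 20·1/8
 = 41/8 + 19/2 + 175/16 + 81/16 + 5/2
 = 265/8
Net = 265/8 - 20 = 105/8

13.125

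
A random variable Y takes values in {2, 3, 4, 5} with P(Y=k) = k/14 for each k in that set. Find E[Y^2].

16

E[Y^2] = Σ y^2·P(Y=y)
 = 4·1/7 + 9·3/14 + 16·2/7 + 25·5/14
 = 4/7 + 27/14 + 32/7 + 125/14
 = 16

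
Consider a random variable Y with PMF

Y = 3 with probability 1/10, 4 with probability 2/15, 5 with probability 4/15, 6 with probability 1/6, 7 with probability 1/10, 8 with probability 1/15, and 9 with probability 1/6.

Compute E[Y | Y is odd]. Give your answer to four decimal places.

P(Y is odd) = 1/10 + 4/15 + 1/10 + 1/6 = 19/30.
E[Y | Y is odd] = [3·1/10 + 5·4/15 + 7·1/10 + 9·1/6] / (19/30)
 = 23/6 / (19/30)
 = 115/19

6.0526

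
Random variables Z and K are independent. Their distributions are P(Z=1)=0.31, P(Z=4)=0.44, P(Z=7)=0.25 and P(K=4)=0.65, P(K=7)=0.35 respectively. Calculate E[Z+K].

E[Z+K] = Σ_z Σ_k (z+k) · P(Z=z)P(K=k)
 = 5·0.2015 + 8·0.1085 + 8·0.286 + 11·0.154 + 11·0.1625 + 14·0.0875
 = 1.0075 + 0.868 + 2.288 + 1.694 + 1.7875 + 1.225
 = 8.87

8.87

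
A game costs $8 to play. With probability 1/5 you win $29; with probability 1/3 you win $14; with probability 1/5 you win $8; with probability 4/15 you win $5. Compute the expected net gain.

5.4

E[payout] = 29·1/5 + 14·1/3 + 8·1/5 + 5·4/15
 = 29/5 + 14/3 + 8/5 + 4/3
 = 67/5
Net = 67/5 - 8 = 27/5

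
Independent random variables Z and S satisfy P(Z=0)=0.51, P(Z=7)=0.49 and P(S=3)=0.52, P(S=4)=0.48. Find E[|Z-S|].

3.4996

E[|Z-S|] = Σ_z Σ_s |z-s| · P(Z=z)P(S=s)
 = 3·0.2652 + 4·0.2448 + 4·0.2548 + 3·0.2352
 = 0.7956 + 0.9792 + 1.0192 + 0.7056
 = 3.4996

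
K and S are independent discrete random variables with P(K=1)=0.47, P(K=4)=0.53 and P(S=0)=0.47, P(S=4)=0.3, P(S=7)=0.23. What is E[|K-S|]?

E[|K-S|] = Σ_k Σ_s |k-s| · P(K=k)P(S=s)
 = 1·0.2209 + 3·0.141 + 6·0.1081 + 4·0.2491 + 0·0.159 + 3·0.1219
 = 0.2209 + 0.423 + 0.6486 + 0.9964 + 0 + 0.3657
 = 2.6546

2.6546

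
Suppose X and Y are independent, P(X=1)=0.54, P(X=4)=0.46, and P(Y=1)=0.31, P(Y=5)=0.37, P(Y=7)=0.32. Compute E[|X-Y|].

E[|X-Y|] = Σ_x Σ_y |x-y| · P(X=x)P(Y=y)
 = 0·0.1674 + 4·0.1998 + 6·0.1728 + 3·0.1426 + 1·0.1702 + 3·0.1472
 = 0 + 0.7992 + 1.0368 + 0.4278 + 0.1702 + 0.4416
 = 2.8756

2.8756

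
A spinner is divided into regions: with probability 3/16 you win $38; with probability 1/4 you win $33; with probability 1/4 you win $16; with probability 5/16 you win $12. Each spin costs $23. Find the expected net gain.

0.125

E[payout] = 38·3/16 + 33·1/4 + 16·1/4 + 12·5/16
 = 57/8 + 33/4 + 4 + 15/4
 = 185/8
Net = 185/8 - 23 = 1/8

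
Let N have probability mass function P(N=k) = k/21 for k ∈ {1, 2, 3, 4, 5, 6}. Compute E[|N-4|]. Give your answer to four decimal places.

E[|N-4|] = Σ |n-4|·P(N=n)
 = 3·1/21 + 2·2/21 + 1·1/7 + 0·4/21 + 1·5/21 + 2·2/7
 = 1/7 + 4/21 + 1/7 + 0 + 5/21 + 4/7
 = 9/7

1.2857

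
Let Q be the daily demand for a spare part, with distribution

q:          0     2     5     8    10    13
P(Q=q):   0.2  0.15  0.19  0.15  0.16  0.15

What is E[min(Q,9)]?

5.24

E[min(Q,9)] = Σ min(q,9)·P(Q=q)
 = 0·0.2 + 2·0.15 + 5·0.19 + 8·0.15 + 9·0.16 + 9·0.15
 = 0 + 0.3 + 0.95 + 1.2 + 1.44 + 1.35
 = 5.24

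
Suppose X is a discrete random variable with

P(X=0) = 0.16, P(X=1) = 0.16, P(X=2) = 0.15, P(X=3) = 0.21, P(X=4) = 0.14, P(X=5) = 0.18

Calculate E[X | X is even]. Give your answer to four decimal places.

1.9111

P(X is even) = 0.16 + 0.15 + 0.14 = 0.45.
E[X | X is even] = [0·0.16 + 2·0.15 + 4·0.14] / 0.45
 = 0.86 / 0.45
 = 86/45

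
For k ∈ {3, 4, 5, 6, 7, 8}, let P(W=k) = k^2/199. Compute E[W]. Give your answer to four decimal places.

E[W] = Σ w·P(W=w)
 = 3·9/199 + 4·16/199 + 5·25/199 + 6·36/199 + 7·49/199 + 8·64/199
 = 27/199 + 64/199 + 125/199 + 216/199 + 343/199 + 512/199
 = 1287/199

6.4673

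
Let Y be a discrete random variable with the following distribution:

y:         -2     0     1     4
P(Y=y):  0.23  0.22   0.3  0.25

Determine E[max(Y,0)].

1.3

E[max(Y,0)] = Σ max(y,0)·P(Y=y)
 = 0·0.23 + 0·0.22 + 1·0.3 + 4·0.25
 = 0 + 0 + 0.3 + 1
 = 1.3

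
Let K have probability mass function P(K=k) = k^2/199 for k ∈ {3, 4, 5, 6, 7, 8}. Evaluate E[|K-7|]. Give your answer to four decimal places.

1.1759

E[|K-7|] = Σ |k-7|·P(K=k)
 = 4·9/199 + 3·16/199 + 2·25/199 + 1·36/199 + 0·49/199 + 1·64/199
 = 36/199 + 48/199 + 50/199 + 36/199 + 0 + 64/199
 = 234/199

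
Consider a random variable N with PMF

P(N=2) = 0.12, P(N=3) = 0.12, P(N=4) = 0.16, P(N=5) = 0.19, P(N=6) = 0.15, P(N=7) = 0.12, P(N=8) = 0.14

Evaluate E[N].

E[N] = Σ n·P(N=n)
 = 2·0.12 + 3·0.12 + 4·0.16 + 5·0.19 + 6·0.15 + 7·0.12 + 8·0.14
 = 0.24 + 0.36 + 0.64 + 0.95 + 0.9 + 0.84 + 1.12
 = 5.05

5.05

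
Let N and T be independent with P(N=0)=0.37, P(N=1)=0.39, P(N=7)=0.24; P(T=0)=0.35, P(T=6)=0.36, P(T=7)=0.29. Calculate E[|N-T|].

3.7418

E[|N-T|] = Σ_n Σ_t |n-t| · P(N=n)P(T=t)
 = 0·0.1295 + 6·0.1332 + 7·0.1073 + 1·0.1365 + 5·0.1404 + 6·0.1131 + 7·0.084 + 1·0.0864 + 0·0.0696
 = 0 + 0.7992 + 0.7511 + 0.1365 + 0.702 + 0.6786 + 0.588 + 0.0864 + 0
 = 3.7418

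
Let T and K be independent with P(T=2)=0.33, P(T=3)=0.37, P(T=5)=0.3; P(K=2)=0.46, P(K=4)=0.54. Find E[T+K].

6.35

E[T+K] = Σ_t Σ_k (t+k) · P(T=t)P(K=k)
 = 4·0.1518 + 6·0.1782 + 5·0.1702 + 7·0.1998 + 7·0.138 + 9·0.162
 = 0.6072 + 1.0692 + 0.851 + 1.3986 + 0.966 + 1.458
 = 6.35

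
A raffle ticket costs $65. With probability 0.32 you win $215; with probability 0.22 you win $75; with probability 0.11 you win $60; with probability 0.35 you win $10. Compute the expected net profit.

30.4

E[payout] = 215·0.32 + 75·0.22 + 60·0.11 + 10·0.35
 = 68.8 + 16.5 + 6.6 + 3.5
 = 95.4
Net = 95.4 - 65 = 30.4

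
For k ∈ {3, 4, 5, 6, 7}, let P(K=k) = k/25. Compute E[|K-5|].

E[|K-5|] = Σ |k-5|·P(K=k)
 = 2·3/25 + 1·4/25 + 0·1/5 + 1·6/25 + 2·7/25
 = 6/25 + 4/25 + 0 + 6/25 + 14/25
 = 6/5

1.2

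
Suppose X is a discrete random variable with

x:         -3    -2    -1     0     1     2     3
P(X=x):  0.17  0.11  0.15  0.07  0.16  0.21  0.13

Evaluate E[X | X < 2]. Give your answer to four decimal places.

-1.0909

P(X < 2) = 0.17 + 0.11 + 0.15 + 0.07 + 0.16 = 0.66.
E[X | X < 2] = [(-3)·0.17 + (-2)·0.11 + (-1)·0.15 + 0·0.07 + 1·0.16] / 0.66
 = -0.72 / 0.66
 = -12/11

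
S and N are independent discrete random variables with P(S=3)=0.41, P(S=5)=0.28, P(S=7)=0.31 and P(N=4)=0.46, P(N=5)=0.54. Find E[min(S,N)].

3.9086

E[min(S,N)] = Σ_s Σ_n min(s,n) · P(S=s)P(N=n)
 = 3·0.1886 + 3·0.2214 + 4·0.1288 + 5·0.1512 + 4·0.1426 + 5·0.1674
 = 0.5658 + 0.6642 + 0.5152 + 0.756 + 0.5704 + 0.837
 = 3.9086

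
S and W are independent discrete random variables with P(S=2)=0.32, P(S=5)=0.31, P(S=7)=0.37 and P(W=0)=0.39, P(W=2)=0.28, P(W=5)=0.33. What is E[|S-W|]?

E[|S-W|] = Σ_s Σ_w |s-w| · P(S=s)P(W=w)
 = 2·0.1248 + 0·0.0896 + 3·0.1056 + 5·0.1209 + 3·0.0868 + 0·0.1023 + 7·0.1443 + 5·0.1036 + 2·0.1221
 = 0.2496 + 0 + 0.3168 + 0.6045 + 0.2604 + 0 + 1.0101 + 0.518 + 0.2442
 = 3.2036

3.2036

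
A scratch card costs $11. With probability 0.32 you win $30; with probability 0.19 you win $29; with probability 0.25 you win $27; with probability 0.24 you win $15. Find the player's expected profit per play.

E[payout] = 30·0.32 + 29·0.19 + 27·0.25 + 15·0.24
 = 9.6 + 5.51 + 6.75 + 3.6
 = 25.46
Net = 25.46 - 11 = 14.46

14.46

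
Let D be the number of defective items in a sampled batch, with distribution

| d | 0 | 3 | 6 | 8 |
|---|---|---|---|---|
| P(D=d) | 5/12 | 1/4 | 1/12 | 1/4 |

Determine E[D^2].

21.25

E[D^2] = Σ d^2·P(D=d)
 = 0·5/12 + 9·1/4 + 36·1/12 + 64·1/4
 = 0 + 9/4 + 3 + 16
 = 85/4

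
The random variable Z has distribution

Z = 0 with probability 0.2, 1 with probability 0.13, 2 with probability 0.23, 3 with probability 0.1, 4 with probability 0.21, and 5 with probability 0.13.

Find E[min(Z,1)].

E[min(Z,1)] = Σ min(z,1)·P(Z=z)
 = 0·0.2 + 1·0.13 + 1·0.23 + 1·0.1 + 1·0.21 + 1·0.13
 = 0 + 0.13 + 0.23 + 0.1 + 0.21 + 0.13
 = 0.8

0.8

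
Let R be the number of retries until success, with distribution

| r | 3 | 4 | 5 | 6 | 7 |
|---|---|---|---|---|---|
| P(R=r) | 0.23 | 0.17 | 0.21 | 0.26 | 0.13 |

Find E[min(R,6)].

E[min(R,6)] = Σ min(r,6)·P(R=r)
 = 3·0.23 + 4·0.17 + 5·0.21 + 6·0.26 + 6·0.13
 = 0.69 + 0.68 + 1.05 + 1.56 + 0.78
 = 4.76

4.76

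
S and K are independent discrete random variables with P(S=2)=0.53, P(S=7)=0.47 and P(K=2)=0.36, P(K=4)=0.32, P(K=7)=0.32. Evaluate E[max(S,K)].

E[max(S,K)] = Σ_s Σ_k max(s,k) · P(S=s)P(K=k)
 = 2·0.1908 + 4·0.1696 + 7·0.1696 + 7·0.1692 + 7·0.1504 + 7·0.1504
 = 0.3816 + 0.6784 + 1.1872 + 1.1844 + 1.0528 + 1.0528
 = 5.5372

5.5372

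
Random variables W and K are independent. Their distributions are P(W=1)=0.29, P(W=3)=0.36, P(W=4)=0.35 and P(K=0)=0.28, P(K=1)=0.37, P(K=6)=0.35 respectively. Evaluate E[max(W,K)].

E[max(W,K)] = Σ_w Σ_k max(w,k) · P(W=w)P(K=k)
 = 1·0.0812 + 1·0.1073 + 6·0.1015 + 3·0.1008 + 3·0.1332 + 6·0.126 + 4·0.098 + 4·0.1295 + 6·0.1225
 = 0.0812 + 0.1073 + 0.609 + 0.3024 + 0.3996 + 0.756 + 0.392 + 0.518 + 0.735
 = 3.9005

3.9005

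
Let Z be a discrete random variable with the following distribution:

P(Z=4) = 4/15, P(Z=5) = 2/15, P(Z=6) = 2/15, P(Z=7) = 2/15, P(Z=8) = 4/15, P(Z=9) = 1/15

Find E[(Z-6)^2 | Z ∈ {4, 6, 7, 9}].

3

P(Z ∈ {4, 6, 7, 9}) = 4/15 + 2/15 + 2/15 + 1/15 = 3/5.
E[(Z-6)^2 | Z ∈ {4, 6, 7, 9}] = [4·4/15 + 0·2/15 + 1·2/15 + 9·1/15] / (3/5)
 = 9/5 / (3/5)
 = 3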